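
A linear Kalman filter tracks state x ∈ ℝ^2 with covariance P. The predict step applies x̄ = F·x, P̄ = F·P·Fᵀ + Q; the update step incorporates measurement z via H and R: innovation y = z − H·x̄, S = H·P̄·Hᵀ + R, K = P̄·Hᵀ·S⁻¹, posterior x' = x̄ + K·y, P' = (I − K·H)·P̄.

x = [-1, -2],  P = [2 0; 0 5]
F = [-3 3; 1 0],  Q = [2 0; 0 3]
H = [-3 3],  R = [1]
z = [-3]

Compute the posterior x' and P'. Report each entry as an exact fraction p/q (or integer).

x' = [-300/739, -1036/739]
P' = [2666/739 2595/739; 2595/739 2606/739]

x̄ = F·x = [-3, -1]
P̄ = F·P·Fᵀ + Q = [65 -6; -6 5]
y = z − H·x̄ = [-9]
S = H·P̄·Hᵀ + R = [739]
K = P̄·Hᵀ·S⁻¹ = [-213/739; 33/739]
x' = x̄ + K·y = [-300/739, -1036/739]
P' = (I − K·H)·P̄ = [2666/739 2595/739; 2595/739 2606/739]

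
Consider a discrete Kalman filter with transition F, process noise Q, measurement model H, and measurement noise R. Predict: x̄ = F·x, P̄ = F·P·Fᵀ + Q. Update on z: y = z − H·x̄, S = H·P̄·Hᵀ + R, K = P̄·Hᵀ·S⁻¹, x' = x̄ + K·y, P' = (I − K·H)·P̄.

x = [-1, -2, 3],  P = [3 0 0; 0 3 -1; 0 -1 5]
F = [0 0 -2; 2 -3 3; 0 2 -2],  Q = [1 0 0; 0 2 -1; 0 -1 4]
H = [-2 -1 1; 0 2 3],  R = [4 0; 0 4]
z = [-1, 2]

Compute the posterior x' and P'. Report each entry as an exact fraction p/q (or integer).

x' = [-13794/3229, 20297/3229, -11760/3229]
P' = [58737/3229 -71622/3229 47868/3229; -71622/3229 276932/9687 -182548/9687; 47868/3229 -182548/9687 124412/9687]

x̄ = F·x = [-6, 13, -10]
P̄ = F·P·Fᵀ + Q = [21 -36 24; -36 104 -61; 24 -61 44]
y = z − H·x̄ = [10, 6]
S = H·P̄·Hᵀ + R = [118 -15; -15 84]
K = P̄·Hᵀ·S⁻¹ = [504/3229 90/3229; -2479/3229 1555/9687; 1646/3229 2035/9687]
x' = x̄ + K·y = [-13794/3229, 20297/3229, -11760/3229]
P' = (I − K·H)·P̄ = [58737/3229 -71622/3229 47868/3229; -71622/3229 276932/9687 -182548/9687; 47868/3229 -182548/9687 124412/9687]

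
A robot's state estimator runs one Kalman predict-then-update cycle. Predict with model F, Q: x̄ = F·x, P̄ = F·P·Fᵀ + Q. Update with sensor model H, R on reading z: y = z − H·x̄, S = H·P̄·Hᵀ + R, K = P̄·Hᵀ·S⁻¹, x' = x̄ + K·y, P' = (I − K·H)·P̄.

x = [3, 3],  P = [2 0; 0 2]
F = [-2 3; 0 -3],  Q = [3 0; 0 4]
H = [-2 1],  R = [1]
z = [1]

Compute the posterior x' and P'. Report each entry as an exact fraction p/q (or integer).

x' = [-583/211, -971/211]
P' = [343/211 610/211; 610/211 1278/211]

x̄ = F·x = [3, -9]
P̄ = F·P·Fᵀ + Q = [29 -18; -18 22]
y = z − H·x̄ = [16]
S = H·P̄·Hᵀ + R = [211]
K = P̄·Hᵀ·S⁻¹ = [-76/211; 58/211]
x' = x̄ + K·y = [-583/211, -971/211]
P' = (I − K·H)·P̄ = [343/211 610/211; 610/211 1278/211]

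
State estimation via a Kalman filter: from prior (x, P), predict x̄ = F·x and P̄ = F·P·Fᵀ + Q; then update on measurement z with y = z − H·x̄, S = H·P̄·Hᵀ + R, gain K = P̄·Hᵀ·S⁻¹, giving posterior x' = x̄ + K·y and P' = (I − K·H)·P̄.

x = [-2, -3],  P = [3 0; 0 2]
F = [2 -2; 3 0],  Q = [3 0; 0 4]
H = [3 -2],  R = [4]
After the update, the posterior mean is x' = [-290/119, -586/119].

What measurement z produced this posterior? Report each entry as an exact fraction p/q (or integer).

x̄ = F·x = [2, -6]
P̄ = F·P·Fᵀ + Q = [23 18; 18 31]
S = H·P̄·Hᵀ + R = [119]
K = P̄·Hᵀ·S⁻¹ = [33/119; -8/119]
x' − x̄ = [-528/119, 128/119] = K·y
y = (KᵀK)⁻¹·Kᵀ·(x' − x̄) = [-16]
z = y + H·x̄ = [-16] + [18] = [2]

z = [2]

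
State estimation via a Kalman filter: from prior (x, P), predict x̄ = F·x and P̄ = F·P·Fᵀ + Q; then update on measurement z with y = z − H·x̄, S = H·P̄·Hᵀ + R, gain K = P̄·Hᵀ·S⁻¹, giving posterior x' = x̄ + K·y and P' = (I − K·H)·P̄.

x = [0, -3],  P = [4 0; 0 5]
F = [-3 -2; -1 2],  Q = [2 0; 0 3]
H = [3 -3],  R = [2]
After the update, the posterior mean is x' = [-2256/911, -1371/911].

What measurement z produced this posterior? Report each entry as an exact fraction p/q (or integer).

z = [-3]

x̄ = F·x = [6, -6]
P̄ = F·P·Fᵀ + Q = [58 -8; -8 27]
S = H·P̄·Hᵀ + R = [911]
K = P̄·Hᵀ·S⁻¹ = [198/911; -105/911]
x' − x̄ = [-7722/911, 4095/911] = K·y
y = (KᵀK)⁻¹·Kᵀ·(x' − x̄) = [-39]
z = y + H·x̄ = [-39] + [36] = [-3]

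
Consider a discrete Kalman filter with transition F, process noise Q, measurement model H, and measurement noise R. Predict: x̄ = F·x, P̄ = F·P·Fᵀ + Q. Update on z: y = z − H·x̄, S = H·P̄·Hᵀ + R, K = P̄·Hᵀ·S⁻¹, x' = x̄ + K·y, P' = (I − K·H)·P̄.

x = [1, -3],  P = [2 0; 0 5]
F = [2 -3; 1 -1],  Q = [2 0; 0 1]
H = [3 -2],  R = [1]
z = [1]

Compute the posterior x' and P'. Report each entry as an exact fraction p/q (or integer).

x' = [21/25, 18/25]
P' = [371/300 493/300; 493/300 719/300]

x̄ = F·x = [11, 4]
P̄ = F·P·Fᵀ + Q = [55 19; 19 8]
y = z − H·x̄ = [-24]
S = H·P̄·Hᵀ + R = [300]
K = P̄·Hᵀ·S⁻¹ = [127/300; 41/300]
x' = x̄ + K·y = [21/25, 18/25]
P' = (I − K·H)·P̄ = [371/300 493/300; 493/300 719/300]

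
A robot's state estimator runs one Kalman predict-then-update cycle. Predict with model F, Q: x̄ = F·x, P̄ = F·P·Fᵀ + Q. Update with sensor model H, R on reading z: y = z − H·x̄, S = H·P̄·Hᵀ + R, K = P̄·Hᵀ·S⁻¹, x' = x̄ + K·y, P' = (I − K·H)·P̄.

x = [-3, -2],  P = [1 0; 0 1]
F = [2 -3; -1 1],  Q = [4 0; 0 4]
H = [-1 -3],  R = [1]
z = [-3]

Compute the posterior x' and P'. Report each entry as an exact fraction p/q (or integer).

x̄ = F·x = [0, 1]
P̄ = F·P·Fᵀ + Q = [17 -5; -5 6]
y = z − H·x̄ = [0]
S = H·P̄·Hᵀ + R = [42]
K = P̄·Hᵀ·S⁻¹ = [-1/21; -13/42]
x' = x̄ + K·y = [0, 1]
P' = (I − K·H)·P̄ = [355/21 -118/21; -118/21 83/42]

x' = [0, 1]
P' = [355/21 -118/21; -118/21 83/42]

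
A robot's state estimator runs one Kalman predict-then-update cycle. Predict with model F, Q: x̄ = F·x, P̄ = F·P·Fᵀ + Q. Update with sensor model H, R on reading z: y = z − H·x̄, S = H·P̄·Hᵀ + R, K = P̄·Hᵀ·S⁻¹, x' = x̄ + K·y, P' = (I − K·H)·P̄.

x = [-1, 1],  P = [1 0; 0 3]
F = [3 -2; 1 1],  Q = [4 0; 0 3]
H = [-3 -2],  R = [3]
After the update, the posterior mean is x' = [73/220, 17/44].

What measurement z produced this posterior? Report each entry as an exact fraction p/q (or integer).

z = [-2]

x̄ = F·x = [-5, 0]
P̄ = F·P·Fᵀ + Q = [25 -3; -3 7]
S = H·P̄·Hᵀ + R = [220]
K = P̄·Hᵀ·S⁻¹ = [-69/220; -1/44]
x' − x̄ = [1173/220, 17/44] = K·y
y = (KᵀK)⁻¹·Kᵀ·(x' − x̄) = [-17]
z = y + H·x̄ = [-17] + [15] = [-2]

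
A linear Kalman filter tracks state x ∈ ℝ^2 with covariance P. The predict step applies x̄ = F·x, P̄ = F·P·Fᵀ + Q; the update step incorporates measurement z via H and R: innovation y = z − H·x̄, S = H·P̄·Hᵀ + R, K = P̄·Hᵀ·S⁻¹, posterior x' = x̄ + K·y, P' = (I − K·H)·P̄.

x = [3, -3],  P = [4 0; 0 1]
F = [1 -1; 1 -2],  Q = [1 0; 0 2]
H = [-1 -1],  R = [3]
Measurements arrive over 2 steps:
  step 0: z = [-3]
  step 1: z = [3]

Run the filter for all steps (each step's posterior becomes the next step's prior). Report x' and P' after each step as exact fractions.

step 0: x' = [42/31, 87/31], P' = [42/31 -6/31; -6/31 54/31]
step 1: x' = [-41/76, -52/19], P' = [1049/912 -8/57; -8/57 104/57]

step 0: x̄ = F·x = [6, 9]
step 0: P̄ = F·P·Fᵀ + Q = [6 6; 6 10]
step 0: y = z − H·x̄ = [12]
step 0: S = H·P̄·Hᵀ + R = [31]
step 0: K = P̄·Hᵀ·S⁻¹ = [-12/31; -16/31]
step 0: x' = x̄ + K·y = [42/31, 87/31]
step 0: P' = (I − K·H)·P̄ = [42/31 -6/31; -6/31 54/31]
step 1: x̄ = F·x = [-45/31, -132/31]
step 1: P̄ = F·P·Fᵀ + Q = [139/31 168/31; 168/31 344/31]
step 1: y = z − H·x̄ = [-84/31]
step 1: S = H·P̄·Hᵀ + R = [912/31]
step 1: K = P̄·Hᵀ·S⁻¹ = [-307/912; -32/57]
step 1: x' = x̄ + K·y = [-41/76, -52/19]
step 1: P' = (I − K·H)·P̄ = [1049/912 -8/57; -8/57 104/57]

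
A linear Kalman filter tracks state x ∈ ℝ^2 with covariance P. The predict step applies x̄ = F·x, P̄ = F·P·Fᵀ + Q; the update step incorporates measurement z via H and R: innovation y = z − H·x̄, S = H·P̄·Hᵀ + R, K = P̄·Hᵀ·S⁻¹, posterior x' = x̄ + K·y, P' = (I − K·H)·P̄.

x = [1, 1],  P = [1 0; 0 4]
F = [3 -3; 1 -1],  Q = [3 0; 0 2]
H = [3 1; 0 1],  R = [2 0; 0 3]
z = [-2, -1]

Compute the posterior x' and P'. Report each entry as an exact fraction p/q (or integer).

x' = [-1317/2606, -1325/2606]
P' = [843/2606 -909/2606; -909/2606 3039/2606]

x̄ = F·x = [0, 0]
P̄ = F·P·Fᵀ + Q = [48 15; 15 7]
y = z − H·x̄ = [-2, -1]
S = H·P̄·Hᵀ + R = [531 52; 52 10]
K = P̄·Hᵀ·S⁻¹ = [405/1303 -303/2606; 78/1303 1013/2606]
x' = x̄ + K·y = [-1317/2606, -1325/2606]
P' = (I − K·H)·P̄ = [843/2606 -909/2606; -909/2606 3039/2606]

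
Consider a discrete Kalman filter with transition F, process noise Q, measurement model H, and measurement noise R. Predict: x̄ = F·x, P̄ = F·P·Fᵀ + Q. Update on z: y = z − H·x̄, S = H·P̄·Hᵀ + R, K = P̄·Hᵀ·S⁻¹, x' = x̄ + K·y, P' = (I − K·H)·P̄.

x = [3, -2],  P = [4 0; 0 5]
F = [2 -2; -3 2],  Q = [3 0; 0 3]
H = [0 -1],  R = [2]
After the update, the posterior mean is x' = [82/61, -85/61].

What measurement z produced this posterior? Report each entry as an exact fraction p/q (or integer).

z = [1]

x̄ = F·x = [10, -13]
P̄ = F·P·Fᵀ + Q = [39 -44; -44 59]
S = H·P̄·Hᵀ + R = [61]
K = P̄·Hᵀ·S⁻¹ = [44/61; -59/61]
x' − x̄ = [-528/61, 708/61] = K·y
y = (KᵀK)⁻¹·Kᵀ·(x' − x̄) = [-12]
z = y + H·x̄ = [-12] + [13] = [1]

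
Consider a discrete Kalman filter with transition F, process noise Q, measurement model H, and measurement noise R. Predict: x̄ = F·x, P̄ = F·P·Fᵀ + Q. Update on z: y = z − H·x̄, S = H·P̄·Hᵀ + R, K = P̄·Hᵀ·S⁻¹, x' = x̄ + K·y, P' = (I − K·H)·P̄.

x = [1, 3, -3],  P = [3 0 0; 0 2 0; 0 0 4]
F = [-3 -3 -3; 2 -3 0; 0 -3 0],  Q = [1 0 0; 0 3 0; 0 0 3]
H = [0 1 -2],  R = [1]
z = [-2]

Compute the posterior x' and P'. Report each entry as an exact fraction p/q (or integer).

x' = [165/23, -283/46, -51/23]
P' = [1238/23 -54/23 -18/23; -54/23 1509/46 378/23; -18/23 378/23 195/23]

x̄ = F·x = [-3, -7, -9]
P̄ = F·P·Fᵀ + Q = [82 0 18; 0 33 18; 18 18 21]
y = z − H·x̄ = [-13]
S = H·P̄·Hᵀ + R = [46]
K = P̄·Hᵀ·S⁻¹ = [-18/23; -3/46; -12/23]
x' = x̄ + K·y = [165/23, -283/46, -51/23]
P' = (I − K·H)·P̄ = [1238/23 -54/23 -18/23; -54/23 1509/46 378/23; -18/23 378/23 195/23]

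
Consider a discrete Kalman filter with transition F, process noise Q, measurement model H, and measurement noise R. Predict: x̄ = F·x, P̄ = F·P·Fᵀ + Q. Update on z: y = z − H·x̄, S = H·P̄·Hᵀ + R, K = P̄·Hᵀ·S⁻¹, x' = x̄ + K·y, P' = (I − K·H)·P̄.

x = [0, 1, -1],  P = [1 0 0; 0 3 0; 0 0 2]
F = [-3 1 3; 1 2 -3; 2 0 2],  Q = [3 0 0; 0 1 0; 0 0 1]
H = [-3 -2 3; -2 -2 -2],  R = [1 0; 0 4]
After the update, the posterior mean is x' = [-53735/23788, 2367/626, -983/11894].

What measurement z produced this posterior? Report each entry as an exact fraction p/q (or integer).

z = [-1, -3]

x̄ = F·x = [-2, 5, -2]
P̄ = F·P·Fᵀ + Q = [33 -15 6; -15 32 -10; 6 -10 13]
S = H·P̄·Hᵀ + R = [375 118; 118 164]
K = P̄·Hᵀ·S⁻¹ = [-675/11894 -5991/23788; -42/313 7/626; 1106/5947 -2897/11894]
x' − x̄ = [-6159/23788, -763/626, 22805/11894] = K·y
y = (KᵀK)⁻¹·Kᵀ·(x' − x̄) = [9, -1]
z = y + H·x̄ = [9, -1] + [-10, -2] = [-1, -3]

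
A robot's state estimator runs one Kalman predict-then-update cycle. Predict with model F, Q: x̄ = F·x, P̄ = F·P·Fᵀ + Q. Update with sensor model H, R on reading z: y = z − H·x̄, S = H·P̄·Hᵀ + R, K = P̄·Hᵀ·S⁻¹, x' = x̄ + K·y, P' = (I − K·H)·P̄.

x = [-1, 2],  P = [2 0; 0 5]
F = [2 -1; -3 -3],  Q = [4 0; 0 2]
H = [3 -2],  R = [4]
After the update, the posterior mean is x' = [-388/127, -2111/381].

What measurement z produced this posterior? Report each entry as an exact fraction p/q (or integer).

x̄ = F·x = [-4, -3]
P̄ = F·P·Fᵀ + Q = [17 3; 3 65]
S = H·P̄·Hᵀ + R = [381]
K = P̄·Hᵀ·S⁻¹ = [15/127; -121/381]
x' − x̄ = [120/127, -968/381] = K·y
y = (KᵀK)⁻¹·Kᵀ·(x' − x̄) = [8]
z = y + H·x̄ = [8] + [-6] = [2]

z = [2]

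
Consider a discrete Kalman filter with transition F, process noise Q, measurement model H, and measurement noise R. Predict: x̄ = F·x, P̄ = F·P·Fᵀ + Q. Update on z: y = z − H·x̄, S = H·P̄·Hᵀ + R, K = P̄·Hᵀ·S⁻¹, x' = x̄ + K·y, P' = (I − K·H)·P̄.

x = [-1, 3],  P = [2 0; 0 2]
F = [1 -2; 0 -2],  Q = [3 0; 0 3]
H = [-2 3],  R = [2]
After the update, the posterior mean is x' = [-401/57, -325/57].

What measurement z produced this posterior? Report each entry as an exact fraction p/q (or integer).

x̄ = F·x = [-7, -6]
P̄ = F·P·Fᵀ + Q = [13 8; 8 11]
S = H·P̄·Hᵀ + R = [57]
K = P̄·Hᵀ·S⁻¹ = [-2/57; 17/57]
x' − x̄ = [-2/57, 17/57] = K·y
y = (KᵀK)⁻¹·Kᵀ·(x' − x̄) = [1]
z = y + H·x̄ = [1] + [-4] = [-3]

z = [-3]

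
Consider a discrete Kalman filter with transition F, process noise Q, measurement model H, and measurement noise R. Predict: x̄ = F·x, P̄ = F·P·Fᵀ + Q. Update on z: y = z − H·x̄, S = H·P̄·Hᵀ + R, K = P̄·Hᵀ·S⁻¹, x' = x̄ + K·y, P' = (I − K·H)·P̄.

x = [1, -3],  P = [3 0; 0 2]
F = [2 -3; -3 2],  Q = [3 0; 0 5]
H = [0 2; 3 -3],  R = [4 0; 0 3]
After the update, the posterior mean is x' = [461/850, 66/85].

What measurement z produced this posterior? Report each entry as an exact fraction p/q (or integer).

z = [1, -1]

x̄ = F·x = [11, -9]
P̄ = F·P·Fᵀ + Q = [33 -30; -30 40]
S = H·P̄·Hᵀ + R = [164 -420; -420 1200]
K = P̄·Hᵀ·S⁻¹ = [123/340 483/1700; 13/34 -7/170]
x' − x̄ = [-8889/850, 831/85] = K·y
y = (KᵀK)⁻¹·Kᵀ·(x' − x̄) = [19, -61]
z = y + H·x̄ = [19, -61] + [-18, 60] = [1, -1]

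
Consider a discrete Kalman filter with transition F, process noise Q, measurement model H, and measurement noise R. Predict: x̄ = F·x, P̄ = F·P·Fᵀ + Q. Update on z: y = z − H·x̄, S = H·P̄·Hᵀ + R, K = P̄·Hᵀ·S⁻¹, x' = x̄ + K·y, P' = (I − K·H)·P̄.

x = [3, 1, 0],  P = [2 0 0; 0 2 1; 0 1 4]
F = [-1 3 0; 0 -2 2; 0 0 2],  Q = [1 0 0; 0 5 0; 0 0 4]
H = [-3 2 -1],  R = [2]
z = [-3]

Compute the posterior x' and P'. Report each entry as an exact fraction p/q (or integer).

x' = [-81/355, -662/355, -14/355]
P' = [894/355 1758/355 996/355; 1758/355 5151/355 4932/355; 996/355 4932/355 6904/355]

x̄ = F·x = [0, -2, 0]
P̄ = F·P·Fᵀ + Q = [21 -6 6; -6 21 12; 6 12 20]
y = z − H·x̄ = [1]
S = H·P̄·Hᵀ + R = [355]
K = P̄·Hᵀ·S⁻¹ = [-81/355; 48/355; -14/355]
x' = x̄ + K·y = [-81/355, -662/355, -14/355]
P' = (I − K·H)·P̄ = [894/355 1758/355 996/355; 1758/355 5151/355 4932/355; 996/355 4932/355 6904/355]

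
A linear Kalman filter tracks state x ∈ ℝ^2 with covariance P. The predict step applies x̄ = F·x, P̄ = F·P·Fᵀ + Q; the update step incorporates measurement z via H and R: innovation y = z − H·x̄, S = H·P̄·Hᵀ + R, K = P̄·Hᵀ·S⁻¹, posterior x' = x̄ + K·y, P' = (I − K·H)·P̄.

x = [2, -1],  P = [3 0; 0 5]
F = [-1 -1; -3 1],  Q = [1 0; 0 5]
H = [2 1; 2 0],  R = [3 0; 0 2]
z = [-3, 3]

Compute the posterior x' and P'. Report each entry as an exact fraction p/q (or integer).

x' = [268/195, -1124/195]
P' = [86/195 -311/390; -311/390 3281/780]

x̄ = F·x = [-1, -7]
P̄ = F·P·Fᵀ + Q = [9 4; 4 37]
y = z − H·x̄ = [6, 5]
S = H·P̄·Hᵀ + R = [92 44; 44 38]
K = P̄·Hᵀ·S⁻¹ = [11/390 86/195; 679/780 -311/390]
x' = x̄ + K·y = [268/195, -1124/195]
P' = (I − K·H)·P̄ = [86/195 -311/390; -311/390 3281/780]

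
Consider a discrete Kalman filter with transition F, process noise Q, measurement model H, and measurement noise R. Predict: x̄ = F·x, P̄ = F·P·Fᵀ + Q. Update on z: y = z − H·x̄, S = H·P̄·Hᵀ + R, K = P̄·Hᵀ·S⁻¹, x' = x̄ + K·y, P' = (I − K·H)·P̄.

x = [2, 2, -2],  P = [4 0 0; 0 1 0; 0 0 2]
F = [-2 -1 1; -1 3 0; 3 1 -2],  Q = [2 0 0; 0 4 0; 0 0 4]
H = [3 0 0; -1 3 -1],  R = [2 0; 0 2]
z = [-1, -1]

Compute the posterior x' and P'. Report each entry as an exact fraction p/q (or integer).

x̄ = F·x = [-8, 4, 12]
P̄ = F·P·Fᵀ + Q = [21 5 -29; 5 17 -9; -29 -9 49]
y = z − H·x̄ = [23, -9]
S = H·P̄·Hᵀ + R = [191 69; 69 191]
K = P̄·Hᵀ·S⁻¹ = [5223/15860 23/15860; -93/3172 947/3172; -6687/15860 -1487/15860]
x' = x̄ + K·y = [-3479/7930, 1013/1586, 24951/7930]
P' = (I − K·H)·P̄ = [1741/7930 -31/1586 -2229/7930; -31/1586 1617/1586 3935/1586; -2229/7930 3935/1586 62741/7930]

x' = [-3479/7930, 1013/1586, 24951/7930]
P' = [1741/7930 -31/1586 -2229/7930; -31/1586 1617/1586 3935/1586; -2229/7930 3935/1586 62741/7930]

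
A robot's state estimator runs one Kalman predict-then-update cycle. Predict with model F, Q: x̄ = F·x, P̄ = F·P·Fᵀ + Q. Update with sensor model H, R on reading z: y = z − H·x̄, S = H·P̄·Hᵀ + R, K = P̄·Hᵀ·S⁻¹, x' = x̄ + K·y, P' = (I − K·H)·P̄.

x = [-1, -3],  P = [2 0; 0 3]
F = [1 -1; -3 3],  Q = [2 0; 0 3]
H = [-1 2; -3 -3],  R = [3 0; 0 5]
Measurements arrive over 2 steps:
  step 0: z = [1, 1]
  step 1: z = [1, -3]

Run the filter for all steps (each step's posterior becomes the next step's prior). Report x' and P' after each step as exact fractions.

step 0: x̄ = F·x = [2, -6]
step 0: P̄ = F·P·Fᵀ + Q = [7 -15; -15 48]
step 0: y = z − H·x̄ = [15, -11]
step 0: S = H·P̄·Hᵀ + R = [262 -222; -222 230]
step 0: K = P̄·Hᵀ·S⁻¹ = [-1591/5488 -963/5488; 111/343 -81/686]
step 0: x' = x̄ + K·y = [-41/98, 15/98]
step 0: P' = (I − K·H)·P̄ = [2661/5488 -66/343; -66/343 267/686]
step 1: x̄ = F·x = [-4/7, 12/7]
step 1: P̄ = F·P·Fᵀ + Q = [365/112 -423/112; -423/112 1605/112]
step 1: y = z − H·x̄ = [-3, 3/7]
step 1: S = H·P̄·Hᵀ + R = [1259/16 -519/8; -519/8 2669/28]
step 1: K = P̄·Hᵀ·S⁻¹ = [-52073/184343 -32436/184343; 58128/184343 -43335/368686]
step 1: x' = x̄ + K·y = [36979/184343, 264693/368686]
step 1: P' = (I − K·H)·P̄ = [88113/184343 -34053/184343; -34053/184343 140331/368686]

step 0: x' = [-41/98, 15/98], P' = [2661/5488 -66/343; -66/343 267/686]
step 1: x' = [36979/184343, 264693/368686], P' = [88113/184343 -34053/184343; -34053/184343 140331/368686]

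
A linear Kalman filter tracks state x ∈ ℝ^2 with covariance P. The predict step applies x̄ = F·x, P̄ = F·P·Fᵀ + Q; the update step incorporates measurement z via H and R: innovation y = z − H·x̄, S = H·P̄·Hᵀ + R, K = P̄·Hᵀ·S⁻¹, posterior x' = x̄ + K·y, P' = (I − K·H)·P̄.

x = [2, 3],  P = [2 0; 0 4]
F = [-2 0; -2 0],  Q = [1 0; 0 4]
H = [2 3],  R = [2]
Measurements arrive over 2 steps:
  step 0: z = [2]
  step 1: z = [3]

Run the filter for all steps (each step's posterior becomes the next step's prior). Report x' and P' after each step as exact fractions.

step 0: x' = [-2/11, 8/11], P' = [207/121 -124/121; -124/121 100/121]
step 1: x' = [7277/12891, 2664/4297], P' = [21757/12891 -4348/4297; -4348/4297 3520/4297]

step 0: x̄ = F·x = [-4, -4]
step 0: P̄ = F·P·Fᵀ + Q = [9 8; 8 12]
step 0: y = z − H·x̄ = [22]
step 0: S = H·P̄·Hᵀ + R = [242]
step 0: K = P̄·Hᵀ·S⁻¹ = [21/121; 26/121]
step 0: x' = x̄ + K·y = [-2/11, 8/11]
step 0: P' = (I − K·H)·P̄ = [207/121 -124/121; -124/121 100/121]
step 1: x̄ = F·x = [4/11, 4/11]
step 1: P̄ = F·P·Fᵀ + Q = [949/121 828/121; 828/121 1312/121]
step 1: y = z − H·x̄ = [13/11]
step 1: S = H·P̄·Hᵀ + R = [25782/121]
step 1: K = P̄·Hᵀ·S⁻¹ = [2191/12891; 932/4297]
step 1: x' = x̄ + K·y = [7277/12891, 2664/4297]
step 1: P' = (I − K·H)·P̄ = [21757/12891 -4348/4297; -4348/4297 3520/4297]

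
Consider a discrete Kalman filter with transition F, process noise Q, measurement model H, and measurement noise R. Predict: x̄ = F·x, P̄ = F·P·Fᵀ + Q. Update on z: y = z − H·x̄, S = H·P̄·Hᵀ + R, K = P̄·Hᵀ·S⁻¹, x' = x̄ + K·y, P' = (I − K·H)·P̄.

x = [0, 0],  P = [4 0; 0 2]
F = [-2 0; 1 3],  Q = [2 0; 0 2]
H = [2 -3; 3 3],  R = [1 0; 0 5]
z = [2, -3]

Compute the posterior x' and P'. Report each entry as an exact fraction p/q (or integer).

x̄ = F·x = [0, 0]
P̄ = F·P·Fᵀ + Q = [18 -8; -8 24]
y = z − H·x̄ = [2, -3]
S = H·P̄·Hᵀ + R = [385 -84; -84 239]
K = P̄·Hᵀ·S⁻¹ = [16860/84959 2370/12137; -17000/84959 1584/12137]
x' = x̄ + K·y = [-16050/84959, -67264/84959]
P' = (I − K·H)·P̄ = [19962/84959 7688/84959; 7688/84959 10792/84959]

x' = [-16050/84959, -67264/84959]
P' = [19962/84959 7688/84959; 7688/84959 10792/84959]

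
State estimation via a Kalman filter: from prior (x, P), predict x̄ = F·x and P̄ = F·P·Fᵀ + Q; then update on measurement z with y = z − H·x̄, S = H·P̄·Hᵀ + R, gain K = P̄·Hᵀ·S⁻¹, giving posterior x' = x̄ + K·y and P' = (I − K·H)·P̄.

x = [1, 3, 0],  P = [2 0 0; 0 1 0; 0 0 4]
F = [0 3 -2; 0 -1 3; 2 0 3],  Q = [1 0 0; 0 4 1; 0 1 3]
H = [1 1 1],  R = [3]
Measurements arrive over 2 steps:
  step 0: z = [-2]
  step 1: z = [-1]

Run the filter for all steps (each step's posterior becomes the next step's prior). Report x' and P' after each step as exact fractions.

step 0: x̄ = F·x = [9, -3, 2]
step 0: P̄ = F·P·Fᵀ + Q = [26 -27 -24; -27 41 37; -24 37 47]
step 0: y = z − H·x̄ = [-10]
step 0: S = H·P̄·Hᵀ + R = [89]
step 0: K = P̄·Hᵀ·S⁻¹ = [-25/89; 51/89; 60/89]
step 0: x' = x̄ + K·y = [1051/89, -777/89, -422/89]
step 0: P' = (I − K·H)·P̄ = [1689/89 -1128/89 -636/89; -1128/89 1048/89 233/89; -636/89 233/89 583/89]
step 1: x̄ = F·x = [-1487/89, -489/89, 836/89]
step 1: P̄ = F·P·Fᵀ + Q = [9057/89 -4079/89 -5625/89; -4079/89 5253/89 3077/89; -5625/89 3077/89 4638/89]
step 1: y = z − H·x̄ = [1051/89]
step 1: S = H·P̄·Hᵀ + R = [5961/89]
step 1: K = P̄·Hᵀ·S⁻¹ = [-647/5961; 1417/1987; 2090/5961]
step 1: x' = x̄ + K·y = [-107236/5961, 5816/1987, 80674/5961]
step 1: P' = (I − K·H)·P̄ = [601912/5961 -80766/1987 -361555/5961; -80766/1987 49596/1987 35421/1987; -361555/5961 35421/1987 261562/5961]

step 0: x' = [1051/89, -777/89, -422/89], P' = [1689/89 -1128/89 -636/89; -1128/89 1048/89 233/89; -636/89 233/89 583/89]
step 1: x' = [-107236/5961, 5816/1987, 80674/5961], P' = [601912/5961 -80766/1987 -361555/5961; -80766/1987 49596/1987 35421/1987; -361555/5961 35421/1987 261562/5961]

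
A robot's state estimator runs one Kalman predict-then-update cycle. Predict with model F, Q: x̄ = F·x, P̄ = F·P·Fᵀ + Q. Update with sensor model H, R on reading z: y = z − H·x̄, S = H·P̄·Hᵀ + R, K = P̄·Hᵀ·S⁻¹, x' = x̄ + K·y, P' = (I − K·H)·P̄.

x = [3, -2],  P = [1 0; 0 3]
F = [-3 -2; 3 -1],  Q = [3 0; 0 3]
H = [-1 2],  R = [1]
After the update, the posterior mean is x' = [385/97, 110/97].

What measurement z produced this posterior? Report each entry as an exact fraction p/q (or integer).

z = [-2]

x̄ = F·x = [-5, 11]
P̄ = F·P·Fᵀ + Q = [24 -3; -3 15]
S = H·P̄·Hᵀ + R = [97]
K = P̄·Hᵀ·S⁻¹ = [-30/97; 33/97]
x' − x̄ = [870/97, -957/97] = K·y
y = (KᵀK)⁻¹·Kᵀ·(x' − x̄) = [-29]
z = y + H·x̄ = [-29] + [27] = [-2]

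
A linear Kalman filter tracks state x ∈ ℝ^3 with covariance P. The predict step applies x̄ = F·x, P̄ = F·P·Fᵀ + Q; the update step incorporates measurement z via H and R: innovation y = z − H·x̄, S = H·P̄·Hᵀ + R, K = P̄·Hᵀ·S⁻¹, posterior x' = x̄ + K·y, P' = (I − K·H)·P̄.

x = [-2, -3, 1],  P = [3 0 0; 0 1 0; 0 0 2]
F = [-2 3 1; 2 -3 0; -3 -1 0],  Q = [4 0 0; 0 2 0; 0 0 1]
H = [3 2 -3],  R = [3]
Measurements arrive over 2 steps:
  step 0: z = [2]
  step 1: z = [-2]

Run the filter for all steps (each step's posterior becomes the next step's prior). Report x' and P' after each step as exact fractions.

step 0: x' = [-1214/257, 2153/257, 81/257], P' = [6903/257 -5229/257 3423/257; -5229/257 5127/257 -1839/257; 3423/257 -1839/257 2269/257]
step 1: x' = [582940/13997, -4289876/97979, 2566787/195958], P' = [5068026/13997 -5126436/13997 1655094/13997; -5126436/13997 36640545/97979 -11502789/97979; 1655094/13997 -11502789/97979 7905325/195958]

step 0: x̄ = F·x = [-4, 5, 9]
step 0: P̄ = F·P·Fᵀ + Q = [27 -21 15; -21 23 -15; 15 -15 29]
step 0: y = z − H·x̄ = [31]
step 0: S = H·P̄·Hᵀ + R = [257]
step 0: K = P̄·Hᵀ·S⁻¹ = [-6/257; 28/257; -72/257]
step 0: x' = x̄ + K·y = [-1214/257, 2153/257, 81/257]
step 0: P' = (I − K·H)·P̄ = [6903/257 -5229/257 3423/257; -5229/257 5127/257 -1839/257; 3423/257 -1839/257 2269/257]
step 1: x̄ = F·x = [8968/257, -8887/257, 1489/257]
step 1: P̄ = F·P·Fᵀ + Q = [115074/257 -124140/257 54210/257; -124140/257 137017/257 -62640/257; 54210/257 -62640/257 36137/257]
step 1: y = z − H·x̄ = [-5177/257]
step 1: S = H·P̄·Hᵀ + R = [195958/257]
step 1: K = P̄·Hᵀ·S⁻¹ = [-4692/13997; 44767/97979; -71061/195958]
step 1: x' = x̄ + K·y = [582940/13997, -4289876/97979, 2566787/195958]
step 1: P' = (I − K·H)·P̄ = [5068026/13997 -5126436/13997 1655094/13997; -5126436/13997 36640545/97979 -11502789/97979; 1655094/13997 -11502789/97979 7905325/195958]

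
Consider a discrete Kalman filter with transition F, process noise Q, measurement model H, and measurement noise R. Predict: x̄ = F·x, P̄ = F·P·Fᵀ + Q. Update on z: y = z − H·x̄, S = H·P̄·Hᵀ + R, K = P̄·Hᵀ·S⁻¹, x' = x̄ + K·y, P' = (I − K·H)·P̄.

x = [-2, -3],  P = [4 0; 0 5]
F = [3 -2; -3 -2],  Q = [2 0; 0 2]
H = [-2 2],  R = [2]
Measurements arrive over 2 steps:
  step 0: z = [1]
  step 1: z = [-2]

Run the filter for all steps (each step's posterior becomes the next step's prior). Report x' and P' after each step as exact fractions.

step 0: x' = [1702/297, 1862/297], P' = [6274/297 6200/297; 6200/297 6274/297]
step 1: x' = [-55326/50489, -320750/151467], P' = [519244/151467 168734/50489; 168734/50489 568844/151467]

step 0: x̄ = F·x = [0, 12]
step 0: P̄ = F·P·Fᵀ + Q = [58 -16; -16 58]
step 0: y = z − H·x̄ = [-23]
step 0: S = H·P̄·Hᵀ + R = [594]
step 0: K = P̄·Hᵀ·S⁻¹ = [-74/297; 74/297]
step 0: x' = x̄ + K·y = [1702/297, 1862/297]
step 0: P' = (I − K·H)·P̄ = [6274/297 6200/297; 6200/297 6274/297]
step 1: x̄ = F·x = [1382/297, -8830/297]
step 1: P̄ = F·P·Fᵀ + Q = [7756/297 -31370/297; -31370/297 156556/297]
step 1: y = z − H·x̄ = [6610/99]
step 1: S = H·P̄·Hᵀ + R = [100978/33]
step 1: K = P̄·Hᵀ·S⁻¹ = [-13042/151467; 62642/151467]
step 1: x' = x̄ + K·y = [-55326/50489, -320750/151467]
step 1: P' = (I − K·H)·P̄ = [519244/151467 168734/50489; 168734/50489 568844/151467]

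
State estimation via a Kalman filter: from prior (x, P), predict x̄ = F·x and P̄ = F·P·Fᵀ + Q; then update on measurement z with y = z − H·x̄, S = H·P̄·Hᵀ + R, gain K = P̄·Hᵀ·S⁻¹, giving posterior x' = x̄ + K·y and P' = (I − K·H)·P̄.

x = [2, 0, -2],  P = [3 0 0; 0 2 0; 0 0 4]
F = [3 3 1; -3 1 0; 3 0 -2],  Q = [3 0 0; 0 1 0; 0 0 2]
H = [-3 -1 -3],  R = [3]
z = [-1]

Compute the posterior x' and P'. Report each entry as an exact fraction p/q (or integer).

x' = [-3, -59/32, 255/64]
P' = [68/5 9/5 -14; 9/5 1317/80 -237/32; -14 -237/32 1065/64]

x̄ = F·x = [4, -6, 10]
P̄ = F·P·Fᵀ + Q = [52 -21 19; -21 30 -27; 19 -27 45]
y = z − H·x̄ = [35]
S = H·P̄·Hᵀ + R = [960]
K = P̄·Hᵀ·S⁻¹ = [-1/5; 19/160; -11/64]
x' = x̄ + K·y = [-3, -59/32, 255/64]
P' = (I − K·H)·P̄ = [68/5 9/5 -14; 9/5 1317/80 -237/32; -14 -237/32 1065/64]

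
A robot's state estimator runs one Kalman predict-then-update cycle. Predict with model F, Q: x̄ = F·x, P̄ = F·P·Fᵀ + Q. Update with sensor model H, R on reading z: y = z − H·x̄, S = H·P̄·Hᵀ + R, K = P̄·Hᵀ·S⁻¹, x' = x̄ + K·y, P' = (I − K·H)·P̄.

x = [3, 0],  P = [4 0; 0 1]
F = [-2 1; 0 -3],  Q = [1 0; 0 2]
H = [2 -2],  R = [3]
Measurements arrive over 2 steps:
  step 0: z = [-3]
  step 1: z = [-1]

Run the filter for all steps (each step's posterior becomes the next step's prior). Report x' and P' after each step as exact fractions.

step 0: x' = [-480/143, -252/143], P' = [810/143 747/143; 747/143 789/143]
step 1: x' = [88706/17793, 148/27], P' = [123076/17793 191/27; 191/27 215/27]

step 0: x̄ = F·x = [-6, 0]
step 0: P̄ = F·P·Fᵀ + Q = [18 -3; -3 11]
step 0: y = z − H·x̄ = [9]
step 0: S = H·P̄·Hᵀ + R = [143]
step 0: K = P̄·Hᵀ·S⁻¹ = [42/143; -28/143]
step 0: x' = x̄ + K·y = [-480/143, -252/143]
step 0: P' = (I − K·H)·P̄ = [810/143 747/143; 747/143 789/143]
step 1: x̄ = F·x = [708/143, 756/143]
step 1: P̄ = F·P·Fᵀ + Q = [1184/143 2115/143; 2115/143 7387/143]
step 1: y = z − H·x̄ = [-47/143]
step 1: S = H·P̄·Hᵀ + R = [17793/143]
step 1: K = P̄·Hᵀ·S⁻¹ = [-1862/17793; -16/27]
step 1: x' = x̄ + K·y = [88706/17793, 148/27]
step 1: P' = (I − K·H)·P̄ = [123076/17793 191/27; 191/27 215/27]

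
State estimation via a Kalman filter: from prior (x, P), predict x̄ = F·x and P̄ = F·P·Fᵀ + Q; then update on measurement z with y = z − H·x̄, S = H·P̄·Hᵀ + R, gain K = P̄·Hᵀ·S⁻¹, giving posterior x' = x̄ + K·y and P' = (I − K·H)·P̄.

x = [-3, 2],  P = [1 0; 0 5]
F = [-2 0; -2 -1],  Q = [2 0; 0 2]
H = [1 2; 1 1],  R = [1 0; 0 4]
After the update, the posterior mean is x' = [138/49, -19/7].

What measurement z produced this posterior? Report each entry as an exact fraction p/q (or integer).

z = [-3, 1]

x̄ = F·x = [6, 4]
P̄ = F·P·Fᵀ + Q = [6 4; 4 11]
S = H·P̄·Hᵀ + R = [67 40; 40 29]
K = P̄·Hᵀ·S⁻¹ = [6/343 110/343; 22/49 -5/49]
x' − x̄ = [-156/49, -47/7] = K·y
y = (KᵀK)⁻¹·Kᵀ·(x' − x̄) = [-17, -9]
z = y + H·x̄ = [-17, -9] + [14, 10] = [-3, 1]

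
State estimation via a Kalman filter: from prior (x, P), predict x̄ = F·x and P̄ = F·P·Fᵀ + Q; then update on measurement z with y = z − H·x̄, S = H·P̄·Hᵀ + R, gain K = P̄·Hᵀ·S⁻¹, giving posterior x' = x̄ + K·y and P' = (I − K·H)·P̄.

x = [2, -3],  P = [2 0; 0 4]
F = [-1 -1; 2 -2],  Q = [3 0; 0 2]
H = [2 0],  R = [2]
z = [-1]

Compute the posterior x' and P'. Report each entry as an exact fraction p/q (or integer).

x' = [-8/19, 178/19]
P' = [9/19 4/19; 4/19 462/19]

x̄ = F·x = [1, 10]
P̄ = F·P·Fᵀ + Q = [9 4; 4 26]
y = z − H·x̄ = [-3]
S = H·P̄·Hᵀ + R = [38]
K = P̄·Hᵀ·S⁻¹ = [9/19; 4/19]
x' = x̄ + K·y = [-8/19, 178/19]
P' = (I − K·H)·P̄ = [9/19 4/19; 4/19 462/19]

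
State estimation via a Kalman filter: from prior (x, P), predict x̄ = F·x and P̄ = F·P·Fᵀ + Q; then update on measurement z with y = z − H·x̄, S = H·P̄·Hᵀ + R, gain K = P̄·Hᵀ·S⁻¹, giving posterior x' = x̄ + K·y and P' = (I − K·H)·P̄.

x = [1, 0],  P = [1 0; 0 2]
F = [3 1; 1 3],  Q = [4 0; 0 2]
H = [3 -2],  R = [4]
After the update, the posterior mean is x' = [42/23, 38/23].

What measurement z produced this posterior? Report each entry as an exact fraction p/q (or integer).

z = [2]

x̄ = F·x = [3, 1]
P̄ = F·P·Fᵀ + Q = [15 9; 9 21]
S = H·P̄·Hᵀ + R = [115]
K = P̄·Hᵀ·S⁻¹ = [27/115; -3/23]
x' − x̄ = [-27/23, 15/23] = K·y
y = (KᵀK)⁻¹·Kᵀ·(x' − x̄) = [-5]
z = y + H·x̄ = [-5] + [7] = [2]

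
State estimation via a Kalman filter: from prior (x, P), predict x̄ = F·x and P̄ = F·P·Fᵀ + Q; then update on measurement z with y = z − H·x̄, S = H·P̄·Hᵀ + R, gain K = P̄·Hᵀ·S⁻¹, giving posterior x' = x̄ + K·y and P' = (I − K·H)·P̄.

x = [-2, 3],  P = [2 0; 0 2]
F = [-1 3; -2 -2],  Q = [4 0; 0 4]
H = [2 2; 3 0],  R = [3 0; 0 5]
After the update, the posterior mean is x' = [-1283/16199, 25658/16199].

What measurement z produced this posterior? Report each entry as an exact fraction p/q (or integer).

x̄ = F·x = [11, -2]
P̄ = F·P·Fᵀ + Q = [24 -8; -8 20]
S = H·P̄·Hᵀ + R = [115 96; 96 221]
K = P̄·Hᵀ·S⁻¹ = [160/16199 5208/16199; 7608/16199 -5064/16199]
x' − x̄ = [-179472/16199, 58056/16199] = K·y
y = (KᵀK)⁻¹·Kᵀ·(x' − x̄) = [-15, -34]
z = y + H·x̄ = [-15, -34] + [18, 33] = [3, -1]

z = [3, -1]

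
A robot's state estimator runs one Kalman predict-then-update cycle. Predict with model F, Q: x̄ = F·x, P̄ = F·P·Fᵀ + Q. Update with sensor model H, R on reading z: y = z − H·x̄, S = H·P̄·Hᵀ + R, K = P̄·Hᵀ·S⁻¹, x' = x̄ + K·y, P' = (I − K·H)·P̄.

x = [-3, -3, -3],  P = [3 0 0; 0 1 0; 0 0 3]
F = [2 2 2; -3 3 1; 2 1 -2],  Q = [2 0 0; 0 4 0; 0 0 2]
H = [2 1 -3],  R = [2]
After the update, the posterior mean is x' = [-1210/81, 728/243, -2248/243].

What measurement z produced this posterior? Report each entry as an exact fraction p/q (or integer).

z = [1]

x̄ = F·x = [-18, -3, -3]
P̄ = F·P·Fᵀ + Q = [30 -6 2; -6 43 -21; 2 -21 27]
S = H·P̄·Hᵀ + R = [486]
K = P̄·Hᵀ·S⁻¹ = [8/81; 47/243; -49/243]
x' − x̄ = [248/81, 1457/243, -1519/243] = K·y
y = (KᵀK)⁻¹·Kᵀ·(x' − x̄) = [31]
z = y + H·x̄ = [31] + [-30] = [1]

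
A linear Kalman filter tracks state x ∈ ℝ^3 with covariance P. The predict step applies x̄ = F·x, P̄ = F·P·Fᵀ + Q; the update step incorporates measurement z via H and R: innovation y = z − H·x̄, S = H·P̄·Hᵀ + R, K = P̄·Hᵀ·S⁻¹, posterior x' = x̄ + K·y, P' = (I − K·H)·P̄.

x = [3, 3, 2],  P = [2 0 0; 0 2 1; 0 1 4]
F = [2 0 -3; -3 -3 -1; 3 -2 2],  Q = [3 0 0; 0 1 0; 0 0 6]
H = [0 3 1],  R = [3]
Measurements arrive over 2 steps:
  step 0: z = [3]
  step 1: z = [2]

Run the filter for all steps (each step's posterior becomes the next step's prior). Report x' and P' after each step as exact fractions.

step 0: x' = [588/179, -136/179, 861/179], P' = [16385/358 639/358 -927/179; 639/358 1697/358 -2361/179; -927/179 -2361/179 7062/179]
step 1: x' = [-12509397/773981, -3848307/773981, 13073377/773981], P' = [117294019/773981 63052752/773981 -190219644/773981; 63052752/773981 43913615/773981 -130793073/773981; -190219644/773981 -130793073/773981 391854624/773981]

step 0: x̄ = F·x = [0, -20, 7]
step 0: P̄ = F·P·Fᵀ + Q = [47 9 -6; 9 47 -18; -6 -18 40]
step 0: y = z − H·x̄ = [56]
step 0: S = H·P̄·Hᵀ + R = [358]
step 0: K = P̄·Hᵀ·S⁻¹ = [21/358; 123/358; -7/179]
step 0: x' = x̄ + K·y = [588/179, -136/179, 861/179]
step 0: P' = (I − K·H)·P̄ = [16385/358 639/358 -927/179; 639/358 1697/358 -2361/179; -927/179 -2361/179 7062/179]
step 1: x̄ = F·x = [-1407/179, -2217/179, 3758/179]
step 1: P̄ = F·P·Fᵀ + Q = [107989/179 -57624/179 -4026/179; -57624/179 74633/179 -65937/179; -4026/179 -65937/179 220757/358]
step 1: y = z − H·x̄ = [3251/179]
step 1: S = H·P̄·Hᵀ + R = [773981/358]
step 1: K = P̄·Hᵀ·S⁻¹ = [-353796/773981; 315924/773981; -174865/773981]
step 1: x' = x̄ + K·y = [-12509397/773981, -3848307/773981, 13073377/773981]
step 1: P' = (I − K·H)·P̄ = [117294019/773981 63052752/773981 -190219644/773981; 63052752/773981 43913615/773981 -130793073/773981; -190219644/773981 -130793073/773981 391854624/773981]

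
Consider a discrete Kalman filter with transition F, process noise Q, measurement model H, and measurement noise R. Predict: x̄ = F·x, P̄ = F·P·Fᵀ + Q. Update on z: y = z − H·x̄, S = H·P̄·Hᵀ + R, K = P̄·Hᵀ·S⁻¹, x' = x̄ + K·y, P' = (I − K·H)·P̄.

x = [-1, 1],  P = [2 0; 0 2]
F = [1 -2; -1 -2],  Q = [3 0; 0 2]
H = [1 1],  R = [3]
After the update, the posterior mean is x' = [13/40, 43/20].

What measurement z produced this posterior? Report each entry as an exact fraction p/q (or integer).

z = [3]

x̄ = F·x = [-3, -1]
P̄ = F·P·Fᵀ + Q = [13 6; 6 12]
S = H·P̄·Hᵀ + R = [40]
K = P̄·Hᵀ·S⁻¹ = [19/40; 9/20]
x' − x̄ = [133/40, 63/20] = K·y
y = (KᵀK)⁻¹·Kᵀ·(x' − x̄) = [7]
z = y + H·x̄ = [7] + [-4] = [3]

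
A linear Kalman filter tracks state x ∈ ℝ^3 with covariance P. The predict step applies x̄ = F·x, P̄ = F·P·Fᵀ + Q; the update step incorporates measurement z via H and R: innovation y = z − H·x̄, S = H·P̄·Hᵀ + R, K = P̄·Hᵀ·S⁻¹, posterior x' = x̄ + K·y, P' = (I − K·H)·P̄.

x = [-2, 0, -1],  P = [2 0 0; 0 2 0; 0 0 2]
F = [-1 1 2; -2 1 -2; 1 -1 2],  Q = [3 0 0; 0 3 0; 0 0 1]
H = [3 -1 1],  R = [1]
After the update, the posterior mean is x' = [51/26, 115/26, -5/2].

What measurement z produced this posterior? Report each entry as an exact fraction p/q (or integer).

x̄ = F·x = [0, 6, -4]
P̄ = F·P·Fᵀ + Q = [15 -2 4; -2 21 -14; 4 -14 13]
S = H·P̄·Hᵀ + R = [234]
K = P̄·Hᵀ·S⁻¹ = [17/78; -41/234; 1/6]
x' − x̄ = [51/26, -41/26, 3/2] = K·y
y = (KᵀK)⁻¹·Kᵀ·(x' − x̄) = [9]
z = y + H·x̄ = [9] + [-10] = [-1]

z = [-1]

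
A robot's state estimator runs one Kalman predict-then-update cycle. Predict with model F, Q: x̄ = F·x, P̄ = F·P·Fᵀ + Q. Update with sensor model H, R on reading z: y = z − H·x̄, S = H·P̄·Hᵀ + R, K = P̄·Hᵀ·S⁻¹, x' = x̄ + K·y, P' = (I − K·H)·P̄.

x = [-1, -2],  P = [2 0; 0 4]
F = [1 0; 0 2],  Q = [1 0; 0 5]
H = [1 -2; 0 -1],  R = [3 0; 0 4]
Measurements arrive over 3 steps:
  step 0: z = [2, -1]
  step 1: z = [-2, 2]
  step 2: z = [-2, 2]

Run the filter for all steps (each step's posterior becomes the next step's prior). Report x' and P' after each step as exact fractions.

step 0: x' = [-77/162, -79/81], P' = [137/54 28/27; 28/27 28/27]
step 1: x' = [-12671/10521, -1658/10521], P' = [3453/1169 1496/1169; 1496/1169 1332/1169]
step 2: x' = [-4172729/2101041, -730642/2101041], P' = [749306/233449 328048/233449; 328048/233449 280148/233449]

step 0: x̄ = F·x = [-1, -4]
step 0: P̄ = F·P·Fᵀ + Q = [3 0; 0 21]
step 0: y = z − H·x̄ = [-5, -5]
step 0: S = H·P̄·Hᵀ + R = [90 42; 42 25]
step 0: K = P̄·Hᵀ·S⁻¹ = [25/162 -7/27; -28/81 -7/27]
step 0: x' = x̄ + K·y = [-77/162, -79/81]
step 0: P' = (I − K·H)·P̄ = [137/54 28/27; 28/27 28/27]
step 1: x̄ = F·x = [-77/162, -158/81]
step 1: P̄ = F·P·Fᵀ + Q = [191/54 56/27; 56/27 247/27]
step 1: y = z − H·x̄ = [-293/54, 4/81]
step 1: S = H·P̄·Hᵀ + R = [209/6 146/9; 146/9 355/27]
step 1: K = P̄·Hᵀ·S⁻¹ = [461/3507 -374/1169; -1168/3507 -333/1169]
step 1: x' = x̄ + K·y = [-12671/10521, -1658/10521]
step 1: P' = (I − K·H)·P̄ = [3453/1169 1496/1169; 1496/1169 1332/1169]
step 2: x̄ = F·x = [-12671/10521, -3316/10521]
step 2: P̄ = F·P·Fᵀ + Q = [4622/1169 2992/1169; 2992/1169 11173/1169]
step 2: y = z − H·x̄ = [-1667/1169, 17726/10521]
step 2: S = H·P̄·Hᵀ + R = [40853/1169 19354/1169; 19354/1169 15849/1169]
step 2: K = P̄·Hᵀ·S⁻¹ = [31070/233449 -82012/233449; -77416/233449 -70037/233449]
step 2: x' = x̄ + K·y = [-4172729/2101041, -730642/2101041]
step 2: P' = (I − K·H)·P̄ = [749306/233449 328048/233449; 328048/233449 280148/233449]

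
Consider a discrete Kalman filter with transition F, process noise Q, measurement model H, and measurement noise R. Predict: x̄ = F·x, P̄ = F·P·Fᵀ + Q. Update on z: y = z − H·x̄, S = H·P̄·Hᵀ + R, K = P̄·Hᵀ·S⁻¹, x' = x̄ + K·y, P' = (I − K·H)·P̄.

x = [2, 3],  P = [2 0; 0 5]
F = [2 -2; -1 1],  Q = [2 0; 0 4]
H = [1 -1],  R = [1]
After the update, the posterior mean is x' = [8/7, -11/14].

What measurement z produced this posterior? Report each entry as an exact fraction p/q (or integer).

x̄ = F·x = [-2, 1]
P̄ = F·P·Fᵀ + Q = [30 -14; -14 11]
S = H·P̄·Hᵀ + R = [70]
K = P̄·Hᵀ·S⁻¹ = [22/35; -5/14]
x' − x̄ = [22/7, -25/14] = K·y
y = (KᵀK)⁻¹·Kᵀ·(x' − x̄) = [5]
z = y + H·x̄ = [5] + [-3] = [2]

z = [2]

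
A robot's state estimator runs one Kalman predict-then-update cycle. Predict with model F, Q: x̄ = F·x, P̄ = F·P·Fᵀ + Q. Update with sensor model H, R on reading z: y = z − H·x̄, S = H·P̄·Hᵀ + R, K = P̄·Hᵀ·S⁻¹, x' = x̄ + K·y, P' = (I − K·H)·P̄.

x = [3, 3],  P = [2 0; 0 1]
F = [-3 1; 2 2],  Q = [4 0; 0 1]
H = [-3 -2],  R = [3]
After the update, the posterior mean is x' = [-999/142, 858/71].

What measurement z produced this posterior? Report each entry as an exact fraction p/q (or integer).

z = [-3]

x̄ = F·x = [-6, 12]
P̄ = F·P·Fᵀ + Q = [23 -10; -10 13]
S = H·P̄·Hᵀ + R = [142]
K = P̄·Hᵀ·S⁻¹ = [-49/142; 2/71]
x' − x̄ = [-147/142, 6/71] = K·y
y = (KᵀK)⁻¹·Kᵀ·(x' − x̄) = [3]
z = y + H·x̄ = [3] + [-6] = [-3]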